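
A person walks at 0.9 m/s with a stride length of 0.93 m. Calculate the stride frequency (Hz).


f = v / stride_length
f = 0.9 / 0.93
f = 0.9677


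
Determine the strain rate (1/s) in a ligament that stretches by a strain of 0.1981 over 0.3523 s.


strain_rate = delta_strain / delta_t
strain_rate = 0.1981 / 0.3523
strain_rate = 0.5623


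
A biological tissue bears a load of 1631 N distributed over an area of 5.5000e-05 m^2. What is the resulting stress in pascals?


stress = F / A
stress = 1631 / 5.5000e-05
stress = 2.9655e+07


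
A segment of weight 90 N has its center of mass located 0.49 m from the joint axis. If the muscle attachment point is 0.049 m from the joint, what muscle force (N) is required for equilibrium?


F_muscle = W * d_load / d_muscle
F_muscle = 90 * 0.49 / 0.049
Numerator = 44.1000
F_muscle = 900.0000


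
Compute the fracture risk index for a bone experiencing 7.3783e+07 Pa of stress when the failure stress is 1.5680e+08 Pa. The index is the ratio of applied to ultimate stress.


FRI = applied / ultimate
FRI = 7.3783e+07 / 1.5680e+08
FRI = 0.4706


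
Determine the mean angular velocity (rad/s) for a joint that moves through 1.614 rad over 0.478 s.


omega = delta_theta / delta_t
omega = 1.614 / 0.478
omega = 3.3766


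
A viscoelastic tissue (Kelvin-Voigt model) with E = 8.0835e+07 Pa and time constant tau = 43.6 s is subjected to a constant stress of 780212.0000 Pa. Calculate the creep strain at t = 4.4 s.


epsilon(t) = (sigma/E) * (1 - exp(-t/tau))
sigma/E = 780212.0000 / 8.0835e+07 = 0.0097
exp(-t/tau) = exp(-4.4 / 43.6) = 0.9040
epsilon = 0.0097 * (1 - 0.9040)
epsilon = 9.2651e-04


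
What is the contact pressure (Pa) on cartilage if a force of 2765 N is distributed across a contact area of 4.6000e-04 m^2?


P = F / A
P = 2765 / 4.6000e-04
P = 6.0109e+06


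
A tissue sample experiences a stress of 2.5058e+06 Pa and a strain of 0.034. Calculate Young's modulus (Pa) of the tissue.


E = stress / strain
E = 2.5058e+06 / 0.034
E = 7.3700e+07


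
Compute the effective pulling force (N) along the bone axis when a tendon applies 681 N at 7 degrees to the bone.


F_eff = F_tendon * cos(theta)
theta = 7 deg = 0.1222 rad
cos(theta) = 0.9925
F_eff = 681 * 0.9925
F_eff = 675.9239


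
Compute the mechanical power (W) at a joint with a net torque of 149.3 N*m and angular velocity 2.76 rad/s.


P = M * omega
P = 149.3 * 2.76
P = 412.0680


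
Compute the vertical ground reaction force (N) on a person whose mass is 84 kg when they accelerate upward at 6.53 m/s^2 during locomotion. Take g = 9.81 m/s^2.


GRF = m * (g + a)
GRF = 84 * (9.81 + 6.53)
GRF = 84 * 16.3400
GRF = 1372.5600


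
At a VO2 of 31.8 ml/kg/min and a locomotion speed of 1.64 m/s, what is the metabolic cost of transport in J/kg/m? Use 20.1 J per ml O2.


Power per kg = VO2 * 20.1 / 60
Power per kg = 31.8 * 20.1 / 60 = 10.6530 W/kg
Cost = power_per_kg / speed
Cost = 10.6530 / 1.64
Cost = 6.4957


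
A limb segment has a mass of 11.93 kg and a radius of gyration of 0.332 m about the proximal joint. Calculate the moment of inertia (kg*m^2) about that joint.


I = m * k^2
I = 11.93 * 0.332^2
k^2 = 0.1102
I = 1.3150


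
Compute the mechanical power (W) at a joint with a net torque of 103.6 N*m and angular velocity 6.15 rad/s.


P = M * omega
P = 103.6 * 6.15
P = 637.1400


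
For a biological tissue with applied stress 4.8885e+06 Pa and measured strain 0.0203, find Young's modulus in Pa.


E = stress / strain
E = 4.8885e+06 / 0.0203
E = 2.4081e+08


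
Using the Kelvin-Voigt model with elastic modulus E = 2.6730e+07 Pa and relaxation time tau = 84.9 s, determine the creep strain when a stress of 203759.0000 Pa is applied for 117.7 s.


epsilon(t) = (sigma/E) * (1 - exp(-t/tau))
sigma/E = 203759.0000 / 2.6730e+07 = 0.0076
exp(-t/tau) = exp(-117.7 / 84.9) = 0.2500
epsilon = 0.0076 * (1 - 0.2500)
epsilon = 0.0057


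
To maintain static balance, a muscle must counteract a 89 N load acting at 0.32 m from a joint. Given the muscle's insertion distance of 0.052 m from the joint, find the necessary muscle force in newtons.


F_muscle = W * d_load / d_muscle
F_muscle = 89 * 0.32 / 0.052
Numerator = 28.4800
F_muscle = 547.6923


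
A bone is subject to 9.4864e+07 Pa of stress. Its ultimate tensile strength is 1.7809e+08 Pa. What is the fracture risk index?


FRI = applied / ultimate
FRI = 9.4864e+07 / 1.7809e+08
FRI = 0.5327


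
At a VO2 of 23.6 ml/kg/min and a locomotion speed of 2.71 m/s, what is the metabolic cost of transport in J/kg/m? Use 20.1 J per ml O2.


Power per kg = VO2 * 20.1 / 60
Power per kg = 23.6 * 20.1 / 60 = 7.9060 W/kg
Cost = power_per_kg / speed
Cost = 7.9060 / 2.71
Cost = 2.9173


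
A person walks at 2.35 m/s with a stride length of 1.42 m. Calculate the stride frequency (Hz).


f = v / stride_length
f = 2.35 / 1.42
f = 1.6549


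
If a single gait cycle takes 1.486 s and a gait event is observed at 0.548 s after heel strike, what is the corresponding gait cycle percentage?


pct = (event_time / cycle_time) * 100
pct = (0.548 / 1.486) * 100
ratio = 0.3688
pct = 36.8775


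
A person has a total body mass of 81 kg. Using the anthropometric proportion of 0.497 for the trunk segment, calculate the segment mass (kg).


m_segment = body_mass * fraction
m_segment = 81 * 0.497
m_segment = 40.2570


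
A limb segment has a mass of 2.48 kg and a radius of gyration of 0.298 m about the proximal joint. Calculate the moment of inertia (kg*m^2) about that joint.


I = m * k^2
I = 2.48 * 0.298^2
k^2 = 0.0888
I = 0.2202


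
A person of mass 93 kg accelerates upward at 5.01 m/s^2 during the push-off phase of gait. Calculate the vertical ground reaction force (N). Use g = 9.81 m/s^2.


GRF = m * (g + a)
GRF = 93 * (9.81 + 5.01)
GRF = 93 * 14.8200
GRF = 1378.2600


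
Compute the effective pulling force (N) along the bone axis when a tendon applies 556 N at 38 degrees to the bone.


F_eff = F_tendon * cos(theta)
theta = 38 deg = 0.6632 rad
cos(theta) = 0.7880
F_eff = 556 * 0.7880
F_eff = 438.1340


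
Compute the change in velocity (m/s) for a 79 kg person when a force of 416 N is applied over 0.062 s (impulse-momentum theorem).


J = F * dt = 416 * 0.062 = 25.7920 N*s
delta_v = J / m
delta_v = 25.7920 / 79
delta_v = 0.3265


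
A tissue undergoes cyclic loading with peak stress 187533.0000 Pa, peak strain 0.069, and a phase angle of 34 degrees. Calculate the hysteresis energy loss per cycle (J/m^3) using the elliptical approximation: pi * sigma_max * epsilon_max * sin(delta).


E_loss = pi * sigma_max * epsilon_max * sin(delta)
delta = 34 deg = 0.5934 rad
sin(delta) = 0.5592
E_loss = pi * 187533.0000 * 0.069 * 0.5592
E_loss = 22732.0350


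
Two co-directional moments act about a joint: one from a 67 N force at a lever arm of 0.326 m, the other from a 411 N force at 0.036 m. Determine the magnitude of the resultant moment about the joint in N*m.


M = F1 * d1 + F2 * d2
M = 67 * 0.326 + 411 * 0.036
M = 21.8420 + 14.7960
M = 36.6380


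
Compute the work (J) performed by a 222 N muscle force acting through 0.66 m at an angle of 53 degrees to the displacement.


W = F * d * cos(theta)
theta = 53 deg = 0.9250 rad
cos(theta) = 0.6018
W = 222 * 0.66 * 0.6018
W = 88.1779


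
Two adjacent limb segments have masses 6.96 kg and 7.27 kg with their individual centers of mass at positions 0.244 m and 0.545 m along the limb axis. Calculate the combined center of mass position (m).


COM = (m1*x1 + m2*x2) / (m1 + m2)
COM = (6.96*0.244 + 7.27*0.545) / (6.96 + 7.27)
Numerator = 5.6604
Denominator = 14.2300
COM = 0.3978


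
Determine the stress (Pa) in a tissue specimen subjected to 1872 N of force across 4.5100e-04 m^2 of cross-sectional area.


stress = F / A
stress = 1872 / 4.5100e-04
stress = 4.1508e+06


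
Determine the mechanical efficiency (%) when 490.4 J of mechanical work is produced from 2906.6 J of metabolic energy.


eta = (W_mech / E_meta) * 100
eta = (490.4 / 2906.6) * 100
ratio = 0.1687
eta = 16.8719


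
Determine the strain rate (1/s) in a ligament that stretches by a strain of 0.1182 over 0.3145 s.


strain_rate = delta_strain / delta_t
strain_rate = 0.1182 / 0.3145
strain_rate = 0.3758


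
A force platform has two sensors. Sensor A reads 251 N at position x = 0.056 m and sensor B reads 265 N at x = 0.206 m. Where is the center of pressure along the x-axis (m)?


COP_x = (F1*x1 + F2*x2) / (F1 + F2)
COP_x = (251*0.056 + 265*0.206) / (251 + 265)
Numerator = 68.6460
Denominator = 516
COP_x = 0.1330


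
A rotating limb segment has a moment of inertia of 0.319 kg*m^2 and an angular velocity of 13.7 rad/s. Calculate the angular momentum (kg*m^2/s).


L = I * omega
L = 0.319 * 13.7
L = 4.3703


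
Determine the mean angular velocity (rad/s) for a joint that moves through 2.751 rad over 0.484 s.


omega = delta_theta / delta_t
omega = 2.751 / 0.484
omega = 5.6839


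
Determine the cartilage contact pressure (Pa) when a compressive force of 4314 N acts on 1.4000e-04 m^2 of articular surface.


P = F / A
P = 4314 / 1.4000e-04
P = 3.0814e+07


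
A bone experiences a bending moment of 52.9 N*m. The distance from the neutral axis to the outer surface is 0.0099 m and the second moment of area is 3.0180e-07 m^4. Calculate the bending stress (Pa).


sigma = M * c / I
sigma = 52.9 * 0.0099 / 3.0180e-07
M * c = 0.5237
sigma = 1.7353e+06


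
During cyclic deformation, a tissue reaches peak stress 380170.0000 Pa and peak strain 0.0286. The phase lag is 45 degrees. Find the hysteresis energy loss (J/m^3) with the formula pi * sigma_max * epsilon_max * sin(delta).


E_loss = pi * sigma_max * epsilon_max * sin(delta)
delta = 45 deg = 0.7854 rad
sin(delta) = 0.7071
E_loss = pi * 380170.0000 * 0.0286 * 0.7071
E_loss = 24153.4265


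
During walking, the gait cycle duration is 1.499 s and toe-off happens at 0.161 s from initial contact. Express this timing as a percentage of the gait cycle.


pct = (event_time / cycle_time) * 100
pct = (0.161 / 1.499) * 100
ratio = 0.1074
pct = 10.7405


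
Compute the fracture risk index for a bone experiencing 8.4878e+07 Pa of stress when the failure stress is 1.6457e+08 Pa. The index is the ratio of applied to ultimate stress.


FRI = applied / ultimate
FRI = 8.4878e+07 / 1.6457e+08
FRI = 0.5158


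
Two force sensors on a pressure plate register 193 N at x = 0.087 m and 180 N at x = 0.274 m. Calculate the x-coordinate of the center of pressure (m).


COP_x = (F1*x1 + F2*x2) / (F1 + F2)
COP_x = (193*0.087 + 180*0.274) / (193 + 180)
Numerator = 66.1110
Denominator = 373
COP_x = 0.1772


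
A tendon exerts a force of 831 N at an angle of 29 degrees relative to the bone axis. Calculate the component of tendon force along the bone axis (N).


F_eff = F_tendon * cos(theta)
theta = 29 deg = 0.5061 rad
cos(theta) = 0.8746
F_eff = 831 * 0.8746
F_eff = 726.8090


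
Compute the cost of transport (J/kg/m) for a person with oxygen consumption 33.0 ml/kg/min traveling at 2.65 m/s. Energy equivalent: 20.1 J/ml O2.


Power per kg = VO2 * 20.1 / 60
Power per kg = 33.0 * 20.1 / 60 = 11.0550 W/kg
Cost = power_per_kg / speed
Cost = 11.0550 / 2.65
Cost = 4.1717


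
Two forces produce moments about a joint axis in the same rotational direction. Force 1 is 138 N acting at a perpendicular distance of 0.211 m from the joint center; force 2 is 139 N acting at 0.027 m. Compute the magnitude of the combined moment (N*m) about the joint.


M = F1 * d1 + F2 * d2
M = 138 * 0.211 + 139 * 0.027
M = 29.1180 + 3.7530
M = 32.8710


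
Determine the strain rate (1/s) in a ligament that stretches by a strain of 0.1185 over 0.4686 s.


strain_rate = delta_strain / delta_t
strain_rate = 0.1185 / 0.4686
strain_rate = 0.2529


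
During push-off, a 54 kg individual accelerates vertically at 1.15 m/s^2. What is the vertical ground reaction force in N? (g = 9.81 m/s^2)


GRF = m * (g + a)
GRF = 54 * (9.81 + 1.15)
GRF = 54 * 10.9600
GRF = 591.8400


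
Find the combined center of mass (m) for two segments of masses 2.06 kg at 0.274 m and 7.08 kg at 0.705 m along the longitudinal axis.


COM = (m1*x1 + m2*x2) / (m1 + m2)
COM = (2.06*0.274 + 7.08*0.705) / (2.06 + 7.08)
Numerator = 5.5558
Denominator = 9.1400
COM = 0.6079


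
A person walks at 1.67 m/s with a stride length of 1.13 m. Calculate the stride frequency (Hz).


f = v / stride_length
f = 1.67 / 1.13
f = 1.4779


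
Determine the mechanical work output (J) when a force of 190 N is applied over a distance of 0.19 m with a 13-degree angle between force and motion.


W = F * d * cos(theta)
theta = 13 deg = 0.2269 rad
cos(theta) = 0.9744
W = 190 * 0.19 * 0.9744
W = 35.1748


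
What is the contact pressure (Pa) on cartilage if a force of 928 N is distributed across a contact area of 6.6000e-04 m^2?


P = F / A
P = 928 / 6.6000e-04
P = 1.4061e+06


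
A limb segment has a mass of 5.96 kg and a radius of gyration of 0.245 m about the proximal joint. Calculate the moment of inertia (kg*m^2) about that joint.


I = m * k^2
I = 5.96 * 0.245^2
k^2 = 0.0600
I = 0.3577


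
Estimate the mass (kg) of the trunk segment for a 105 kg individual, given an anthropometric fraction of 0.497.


m_segment = body_mass * fraction
m_segment = 105 * 0.497
m_segment = 52.1850


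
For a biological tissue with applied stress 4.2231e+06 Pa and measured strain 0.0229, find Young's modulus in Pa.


E = stress / strain
E = 4.2231e+06 / 0.0229
E = 1.8441e+08


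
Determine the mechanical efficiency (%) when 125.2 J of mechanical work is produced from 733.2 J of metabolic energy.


eta = (W_mech / E_meta) * 100
eta = (125.2 / 733.2) * 100
ratio = 0.1708
eta = 17.0758


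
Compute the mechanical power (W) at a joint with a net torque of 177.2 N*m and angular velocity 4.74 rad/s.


P = M * omega
P = 177.2 * 4.74
P = 839.9280


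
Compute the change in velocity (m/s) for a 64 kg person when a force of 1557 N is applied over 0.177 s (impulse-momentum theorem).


J = F * dt = 1557 * 0.177 = 275.5890 N*s
delta_v = J / m
delta_v = 275.5890 / 64
delta_v = 4.3061


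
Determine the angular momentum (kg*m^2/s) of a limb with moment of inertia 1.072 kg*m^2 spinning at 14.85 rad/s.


L = I * omega
L = 1.072 * 14.85
L = 15.9192


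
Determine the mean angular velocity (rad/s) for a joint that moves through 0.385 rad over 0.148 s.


omega = delta_theta / delta_t
omega = 0.385 / 0.148
omega = 2.6014


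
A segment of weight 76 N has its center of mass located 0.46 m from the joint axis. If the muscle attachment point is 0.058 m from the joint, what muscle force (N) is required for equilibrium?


F_muscle = W * d_load / d_muscle
F_muscle = 76 * 0.46 / 0.058
Numerator = 34.9600
F_muscle = 602.7586


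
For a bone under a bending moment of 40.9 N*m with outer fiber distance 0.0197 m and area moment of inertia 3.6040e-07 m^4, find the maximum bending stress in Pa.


sigma = M * c / I
sigma = 40.9 * 0.0197 / 3.6040e-07
M * c = 0.8057
sigma = 2.2357e+06


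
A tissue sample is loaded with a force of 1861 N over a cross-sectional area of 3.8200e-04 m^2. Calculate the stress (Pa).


stress = F / A
stress = 1861 / 3.8200e-04
stress = 4.8717e+06


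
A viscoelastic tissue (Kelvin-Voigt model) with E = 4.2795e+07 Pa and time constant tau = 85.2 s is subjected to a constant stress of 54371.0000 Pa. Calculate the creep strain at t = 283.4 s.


epsilon(t) = (sigma/E) * (1 - exp(-t/tau))
sigma/E = 54371.0000 / 4.2795e+07 = 0.0013
exp(-t/tau) = exp(-283.4 / 85.2) = 0.0359
epsilon = 0.0013 * (1 - 0.0359)
epsilon = 0.0012


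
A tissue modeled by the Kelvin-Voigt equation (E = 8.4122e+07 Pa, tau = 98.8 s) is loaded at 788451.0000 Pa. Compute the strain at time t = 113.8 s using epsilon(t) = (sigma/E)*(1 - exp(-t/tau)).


epsilon(t) = (sigma/E) * (1 - exp(-t/tau))
sigma/E = 788451.0000 / 8.4122e+07 = 0.0094
exp(-t/tau) = exp(-113.8 / 98.8) = 0.3161
epsilon = 0.0094 * (1 - 0.3161)
epsilon = 0.0064


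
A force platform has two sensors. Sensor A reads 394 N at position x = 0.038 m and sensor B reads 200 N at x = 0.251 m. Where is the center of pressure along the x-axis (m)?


COP_x = (F1*x1 + F2*x2) / (F1 + F2)
COP_x = (394*0.038 + 200*0.251) / (394 + 200)
Numerator = 65.1720
Denominator = 594
COP_x = 0.1097


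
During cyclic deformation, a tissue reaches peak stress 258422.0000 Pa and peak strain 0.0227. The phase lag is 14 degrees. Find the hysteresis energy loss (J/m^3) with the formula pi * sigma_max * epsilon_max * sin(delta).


E_loss = pi * sigma_max * epsilon_max * sin(delta)
delta = 14 deg = 0.2443 rad
sin(delta) = 0.2419
E_loss = pi * 258422.0000 * 0.0227 * 0.2419
E_loss = 4458.4140


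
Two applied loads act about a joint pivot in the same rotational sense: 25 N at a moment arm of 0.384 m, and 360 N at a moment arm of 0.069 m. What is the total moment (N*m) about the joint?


M = F1 * d1 + F2 * d2
M = 25 * 0.384 + 360 * 0.069
M = 9.6000 + 24.8400
M = 34.4400


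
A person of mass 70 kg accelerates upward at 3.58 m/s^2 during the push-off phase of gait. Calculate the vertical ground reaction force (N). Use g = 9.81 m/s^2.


GRF = m * (g + a)
GRF = 70 * (9.81 + 3.58)
GRF = 70 * 13.3900
GRF = 937.3000


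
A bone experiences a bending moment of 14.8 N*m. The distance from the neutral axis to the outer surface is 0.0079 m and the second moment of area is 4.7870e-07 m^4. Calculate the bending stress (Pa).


sigma = M * c / I
sigma = 14.8 * 0.0079 / 4.7870e-07
M * c = 0.1169
sigma = 244244.8297


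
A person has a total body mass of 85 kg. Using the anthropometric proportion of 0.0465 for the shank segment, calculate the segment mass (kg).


m_segment = body_mass * fraction
m_segment = 85 * 0.0465
m_segment = 3.9525


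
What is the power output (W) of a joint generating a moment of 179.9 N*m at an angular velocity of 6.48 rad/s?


P = M * omega
P = 179.9 * 6.48
P = 1165.7520


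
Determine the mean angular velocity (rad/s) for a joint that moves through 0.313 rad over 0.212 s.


omega = delta_theta / delta_t
omega = 0.313 / 0.212
omega = 1.4764


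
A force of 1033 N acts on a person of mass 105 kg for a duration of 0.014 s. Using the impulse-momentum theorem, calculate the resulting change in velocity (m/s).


J = F * dt = 1033 * 0.014 = 14.4620 N*s
delta_v = J / m
delta_v = 14.4620 / 105
delta_v = 0.1377


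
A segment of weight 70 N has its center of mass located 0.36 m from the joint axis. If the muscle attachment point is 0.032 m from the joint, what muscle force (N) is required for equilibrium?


F_muscle = W * d_load / d_muscle
F_muscle = 70 * 0.36 / 0.032
Numerator = 25.2000
F_muscle = 787.5000


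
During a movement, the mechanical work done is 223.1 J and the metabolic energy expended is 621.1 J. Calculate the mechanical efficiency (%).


eta = (W_mech / E_meta) * 100
eta = (223.1 / 621.1) * 100
ratio = 0.3592
eta = 35.9201


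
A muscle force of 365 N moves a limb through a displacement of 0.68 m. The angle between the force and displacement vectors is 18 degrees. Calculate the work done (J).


W = F * d * cos(theta)
theta = 18 deg = 0.3142 rad
cos(theta) = 0.9511
W = 365 * 0.68 * 0.9511
W = 236.0522


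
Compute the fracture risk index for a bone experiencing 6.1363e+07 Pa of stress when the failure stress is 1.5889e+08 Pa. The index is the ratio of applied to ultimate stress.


FRI = applied / ultimate
FRI = 6.1363e+07 / 1.5889e+08
FRI = 0.3862


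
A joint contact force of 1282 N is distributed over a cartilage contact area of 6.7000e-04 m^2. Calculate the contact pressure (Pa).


P = F / A
P = 1282 / 6.7000e-04
P = 1.9134e+06


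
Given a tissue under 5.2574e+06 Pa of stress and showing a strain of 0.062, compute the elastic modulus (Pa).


E = stress / strain
E = 5.2574e+06 / 0.062
E = 8.4797e+07


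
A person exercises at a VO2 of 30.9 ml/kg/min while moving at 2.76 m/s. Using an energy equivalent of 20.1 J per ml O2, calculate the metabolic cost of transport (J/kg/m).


Power per kg = VO2 * 20.1 / 60
Power per kg = 30.9 * 20.1 / 60 = 10.3515 W/kg
Cost = power_per_kg / speed
Cost = 10.3515 / 2.76
Cost = 3.7505


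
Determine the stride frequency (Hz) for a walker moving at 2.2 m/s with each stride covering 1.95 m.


f = v / stride_length
f = 2.2 / 1.95
f = 1.1282


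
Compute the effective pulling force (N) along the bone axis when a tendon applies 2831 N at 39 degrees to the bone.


F_eff = F_tendon * cos(theta)
theta = 39 deg = 0.6807 rad
cos(theta) = 0.7771
F_eff = 2831 * 0.7771
F_eff = 2200.1002


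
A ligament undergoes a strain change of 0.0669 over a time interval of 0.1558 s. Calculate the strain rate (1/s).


strain_rate = delta_strain / delta_t
strain_rate = 0.0669 / 0.1558
strain_rate = 0.4294


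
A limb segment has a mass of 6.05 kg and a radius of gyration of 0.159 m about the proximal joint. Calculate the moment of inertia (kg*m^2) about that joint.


I = m * k^2
I = 6.05 * 0.159^2
k^2 = 0.0253
I = 0.1530


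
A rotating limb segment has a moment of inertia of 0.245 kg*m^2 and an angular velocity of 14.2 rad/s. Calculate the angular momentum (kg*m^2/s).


L = I * omega
L = 0.245 * 14.2
L = 3.4790


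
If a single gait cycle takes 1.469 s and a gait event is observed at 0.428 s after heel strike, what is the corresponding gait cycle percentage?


pct = (event_time / cycle_time) * 100
pct = (0.428 / 1.469) * 100
ratio = 0.2914
pct = 29.1355


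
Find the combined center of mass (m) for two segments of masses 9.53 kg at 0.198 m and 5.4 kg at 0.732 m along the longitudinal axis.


COM = (m1*x1 + m2*x2) / (m1 + m2)
COM = (9.53*0.198 + 5.4*0.732) / (9.53 + 5.4)
Numerator = 5.8397
Denominator = 14.9300
COM = 0.3911


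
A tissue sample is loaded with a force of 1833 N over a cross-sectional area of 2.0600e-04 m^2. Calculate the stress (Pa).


stress = F / A
stress = 1833 / 2.0600e-04
stress = 8.8981e+06


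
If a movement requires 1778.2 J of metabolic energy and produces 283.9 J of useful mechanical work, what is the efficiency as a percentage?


eta = (W_mech / E_meta) * 100
eta = (283.9 / 1778.2) * 100
ratio = 0.1597
eta = 15.9656


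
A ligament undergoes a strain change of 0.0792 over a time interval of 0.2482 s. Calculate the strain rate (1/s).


strain_rate = delta_strain / delta_t
strain_rate = 0.0792 / 0.2482
strain_rate = 0.3191


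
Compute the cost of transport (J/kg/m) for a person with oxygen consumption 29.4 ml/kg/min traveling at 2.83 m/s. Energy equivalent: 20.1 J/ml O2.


Power per kg = VO2 * 20.1 / 60
Power per kg = 29.4 * 20.1 / 60 = 9.8490 W/kg
Cost = power_per_kg / speed
Cost = 9.8490 / 2.83
Cost = 3.4802


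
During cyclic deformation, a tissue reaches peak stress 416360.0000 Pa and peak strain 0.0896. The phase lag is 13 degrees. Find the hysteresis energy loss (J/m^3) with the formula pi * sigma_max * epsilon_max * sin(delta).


E_loss = pi * sigma_max * epsilon_max * sin(delta)
delta = 13 deg = 0.2269 rad
sin(delta) = 0.2250
E_loss = pi * 416360.0000 * 0.0896 * 0.2250
E_loss = 26364.2193


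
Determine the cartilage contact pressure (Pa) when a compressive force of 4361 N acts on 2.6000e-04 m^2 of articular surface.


P = F / A
P = 4361 / 2.6000e-04
P = 1.6773e+07


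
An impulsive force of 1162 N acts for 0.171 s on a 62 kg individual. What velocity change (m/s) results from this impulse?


J = F * dt = 1162 * 0.171 = 198.7020 N*s
delta_v = J / m
delta_v = 198.7020 / 62
delta_v = 3.2049


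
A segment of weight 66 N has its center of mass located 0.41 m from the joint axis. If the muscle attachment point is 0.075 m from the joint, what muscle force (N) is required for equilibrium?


F_muscle = W * d_load / d_muscle
F_muscle = 66 * 0.41 / 0.075
Numerator = 27.0600
F_muscle = 360.8000


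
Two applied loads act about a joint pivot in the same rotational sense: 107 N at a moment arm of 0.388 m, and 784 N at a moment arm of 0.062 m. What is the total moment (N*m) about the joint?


M = F1 * d1 + F2 * d2
M = 107 * 0.388 + 784 * 0.062
M = 41.5160 + 48.6080
M = 90.1240


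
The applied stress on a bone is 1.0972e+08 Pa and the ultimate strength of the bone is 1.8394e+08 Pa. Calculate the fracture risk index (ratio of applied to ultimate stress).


FRI = applied / ultimate
FRI = 1.0972e+08 / 1.8394e+08
FRI = 0.5965


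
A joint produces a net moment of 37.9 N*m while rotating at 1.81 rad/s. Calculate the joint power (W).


P = M * omega
P = 37.9 * 1.81
P = 68.5990


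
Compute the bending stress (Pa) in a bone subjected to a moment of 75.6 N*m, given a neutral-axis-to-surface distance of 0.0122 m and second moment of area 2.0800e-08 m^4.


sigma = M * c / I
sigma = 75.6 * 0.0122 / 2.0800e-08
M * c = 0.9223
sigma = 4.4342e+07


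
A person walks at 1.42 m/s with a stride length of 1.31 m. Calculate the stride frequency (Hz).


f = v / stride_length
f = 1.42 / 1.31
f = 1.0840


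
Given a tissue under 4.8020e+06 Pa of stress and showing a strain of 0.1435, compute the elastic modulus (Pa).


E = stress / strain
E = 4.8020e+06 / 0.1435
E = 3.3463e+07


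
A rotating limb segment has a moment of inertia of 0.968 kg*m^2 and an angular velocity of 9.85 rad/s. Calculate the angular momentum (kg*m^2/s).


L = I * omega
L = 0.968 * 9.85
L = 9.5348


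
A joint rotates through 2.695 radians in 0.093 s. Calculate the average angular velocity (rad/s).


omega = delta_theta / delta_t
omega = 2.695 / 0.093
omega = 28.9785


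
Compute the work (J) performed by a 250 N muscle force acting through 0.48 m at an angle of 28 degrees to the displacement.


W = F * d * cos(theta)
theta = 28 deg = 0.4887 rad
cos(theta) = 0.8829
W = 250 * 0.48 * 0.8829
W = 105.9537


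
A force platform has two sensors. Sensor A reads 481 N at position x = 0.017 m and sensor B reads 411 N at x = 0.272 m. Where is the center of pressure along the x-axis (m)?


COP_x = (F1*x1 + F2*x2) / (F1 + F2)
COP_x = (481*0.017 + 411*0.272) / (481 + 411)
Numerator = 119.9690
Denominator = 892
COP_x = 0.1345


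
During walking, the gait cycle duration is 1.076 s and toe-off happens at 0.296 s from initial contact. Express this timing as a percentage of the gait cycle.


pct = (event_time / cycle_time) * 100
pct = (0.296 / 1.076) * 100
ratio = 0.2751
pct = 27.5093


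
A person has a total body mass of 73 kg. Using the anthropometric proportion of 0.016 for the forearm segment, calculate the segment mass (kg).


m_segment = body_mass * fraction
m_segment = 73 * 0.016
m_segment = 1.1680


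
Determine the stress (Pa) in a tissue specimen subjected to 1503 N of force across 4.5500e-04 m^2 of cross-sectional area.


stress = F / A
stress = 1503 / 4.5500e-04
stress = 3.3033e+06


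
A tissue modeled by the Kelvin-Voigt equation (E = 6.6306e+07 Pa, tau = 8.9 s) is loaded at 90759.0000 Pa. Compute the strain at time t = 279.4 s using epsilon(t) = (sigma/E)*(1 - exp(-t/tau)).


epsilon(t) = (sigma/E) * (1 - exp(-t/tau))
sigma/E = 90759.0000 / 6.6306e+07 = 0.0014
exp(-t/tau) = exp(-279.4 / 8.9) = 2.3232e-14
epsilon = 0.0014 * (1 - 2.3232e-14)
epsilon = 0.0014


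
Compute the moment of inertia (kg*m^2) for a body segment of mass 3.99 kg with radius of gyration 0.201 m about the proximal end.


I = m * k^2
I = 3.99 * 0.201^2
k^2 = 0.0404
I = 0.1612


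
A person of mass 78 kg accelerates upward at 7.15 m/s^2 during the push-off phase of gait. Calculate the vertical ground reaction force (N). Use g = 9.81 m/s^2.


GRF = m * (g + a)
GRF = 78 * (9.81 + 7.15)
GRF = 78 * 16.9600
GRF = 1322.8800


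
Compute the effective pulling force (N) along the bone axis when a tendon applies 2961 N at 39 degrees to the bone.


F_eff = F_tendon * cos(theta)
theta = 39 deg = 0.6807 rad
cos(theta) = 0.7771
F_eff = 2961 * 0.7771
F_eff = 2301.1292


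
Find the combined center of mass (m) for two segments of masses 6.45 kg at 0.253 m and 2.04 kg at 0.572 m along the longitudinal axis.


COM = (m1*x1 + m2*x2) / (m1 + m2)
COM = (6.45*0.253 + 2.04*0.572) / (6.45 + 2.04)
Numerator = 2.7987
Denominator = 8.4900
COM = 0.3297


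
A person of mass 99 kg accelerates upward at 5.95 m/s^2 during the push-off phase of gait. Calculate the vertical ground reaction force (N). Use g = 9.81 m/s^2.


GRF = m * (g + a)
GRF = 99 * (9.81 + 5.95)
GRF = 99 * 15.7600
GRF = 1560.2400


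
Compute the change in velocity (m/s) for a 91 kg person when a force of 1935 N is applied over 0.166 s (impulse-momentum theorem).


J = F * dt = 1935 * 0.166 = 321.2100 N*s
delta_v = J / m
delta_v = 321.2100 / 91
delta_v = 3.5298


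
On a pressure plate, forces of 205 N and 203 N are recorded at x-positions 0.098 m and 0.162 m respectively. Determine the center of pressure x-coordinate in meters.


COP_x = (F1*x1 + F2*x2) / (F1 + F2)
COP_x = (205*0.098 + 203*0.162) / (205 + 203)
Numerator = 52.9760
Denominator = 408
COP_x = 0.1298


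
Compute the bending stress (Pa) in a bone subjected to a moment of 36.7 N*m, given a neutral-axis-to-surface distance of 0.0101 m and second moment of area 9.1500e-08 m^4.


sigma = M * c / I
sigma = 36.7 * 0.0101 / 9.1500e-08
M * c = 0.3707
sigma = 4.0510e+06


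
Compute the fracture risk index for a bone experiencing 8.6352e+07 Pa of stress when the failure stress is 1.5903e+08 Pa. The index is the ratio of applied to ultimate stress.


FRI = applied / ultimate
FRI = 8.6352e+07 / 1.5903e+08
FRI = 0.5430


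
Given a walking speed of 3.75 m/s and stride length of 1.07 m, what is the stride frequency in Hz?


f = v / stride_length
f = 3.75 / 1.07
f = 3.5047


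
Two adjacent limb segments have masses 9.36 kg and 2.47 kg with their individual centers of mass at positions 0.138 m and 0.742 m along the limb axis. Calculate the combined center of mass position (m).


COM = (m1*x1 + m2*x2) / (m1 + m2)
COM = (9.36*0.138 + 2.47*0.742) / (9.36 + 2.47)
Numerator = 3.1244
Denominator = 11.8300
COM = 0.2641


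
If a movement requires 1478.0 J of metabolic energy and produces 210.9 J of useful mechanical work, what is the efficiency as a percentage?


eta = (W_mech / E_meta) * 100
eta = (210.9 / 1478.0) * 100
ratio = 0.1427
eta = 14.2693


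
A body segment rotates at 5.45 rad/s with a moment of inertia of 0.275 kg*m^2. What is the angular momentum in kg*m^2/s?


L = I * omega
L = 0.275 * 5.45
L = 1.4988


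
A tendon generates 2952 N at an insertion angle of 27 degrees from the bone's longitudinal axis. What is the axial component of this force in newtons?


F_eff = F_tendon * cos(theta)
theta = 27 deg = 0.4712 rad
cos(theta) = 0.8910
F_eff = 2952 * 0.8910
F_eff = 2630.2513


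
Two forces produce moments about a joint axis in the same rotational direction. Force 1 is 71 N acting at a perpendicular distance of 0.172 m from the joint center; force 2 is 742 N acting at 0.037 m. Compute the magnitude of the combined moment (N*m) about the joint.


M = F1 * d1 + F2 * d2
M = 71 * 0.172 + 742 * 0.037
M = 12.2120 + 27.4540
M = 39.6660


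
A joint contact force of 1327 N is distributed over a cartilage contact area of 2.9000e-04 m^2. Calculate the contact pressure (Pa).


P = F / A
P = 1327 / 2.9000e-04
P = 4.5759e+06


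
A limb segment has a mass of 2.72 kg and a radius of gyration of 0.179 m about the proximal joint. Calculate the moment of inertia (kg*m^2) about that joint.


I = m * k^2
I = 2.72 * 0.179^2
k^2 = 0.0320
I = 0.0872


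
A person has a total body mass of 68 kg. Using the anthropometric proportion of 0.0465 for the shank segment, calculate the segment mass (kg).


m_segment = body_mass * fraction
m_segment = 68 * 0.0465
m_segment = 3.1620


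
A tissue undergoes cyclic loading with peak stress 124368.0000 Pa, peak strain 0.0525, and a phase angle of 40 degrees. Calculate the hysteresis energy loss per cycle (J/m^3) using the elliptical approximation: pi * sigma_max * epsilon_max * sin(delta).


E_loss = pi * sigma_max * epsilon_max * sin(delta)
delta = 40 deg = 0.6981 rad
sin(delta) = 0.6428
E_loss = pi * 124368.0000 * 0.0525 * 0.6428
E_loss = 13185.1575


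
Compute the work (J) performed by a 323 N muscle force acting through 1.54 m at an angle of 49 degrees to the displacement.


W = F * d * cos(theta)
theta = 49 deg = 0.8552 rad
cos(theta) = 0.6561
W = 323 * 1.54 * 0.6561
W = 326.3369


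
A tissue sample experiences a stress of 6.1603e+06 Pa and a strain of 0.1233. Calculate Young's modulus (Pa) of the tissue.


E = stress / strain
E = 6.1603e+06 / 0.1233
E = 4.9962e+07


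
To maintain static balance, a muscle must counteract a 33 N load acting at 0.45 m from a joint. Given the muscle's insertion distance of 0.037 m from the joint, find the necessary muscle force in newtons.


F_muscle = W * d_load / d_muscle
F_muscle = 33 * 0.45 / 0.037
Numerator = 14.8500
F_muscle = 401.3514


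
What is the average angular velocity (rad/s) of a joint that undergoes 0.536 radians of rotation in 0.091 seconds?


omega = delta_theta / delta_t
omega = 0.536 / 0.091
omega = 5.8901


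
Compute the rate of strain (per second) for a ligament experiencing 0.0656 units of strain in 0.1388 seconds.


strain_rate = delta_strain / delta_t
strain_rate = 0.0656 / 0.1388
strain_rate = 0.4726


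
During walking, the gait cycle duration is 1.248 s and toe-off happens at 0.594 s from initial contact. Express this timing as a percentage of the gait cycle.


pct = (event_time / cycle_time) * 100
pct = (0.594 / 1.248) * 100
ratio = 0.4760
pct = 47.5962


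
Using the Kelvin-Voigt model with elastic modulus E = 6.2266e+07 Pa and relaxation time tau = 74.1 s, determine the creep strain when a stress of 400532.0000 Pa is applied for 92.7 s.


epsilon(t) = (sigma/E) * (1 - exp(-t/tau))
sigma/E = 400532.0000 / 6.2266e+07 = 0.0064
exp(-t/tau) = exp(-92.7 / 74.1) = 0.2862
epsilon = 0.0064 * (1 - 0.2862)
epsilon = 0.0046


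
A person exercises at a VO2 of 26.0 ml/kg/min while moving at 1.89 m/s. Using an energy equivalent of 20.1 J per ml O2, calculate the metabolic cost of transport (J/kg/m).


Power per kg = VO2 * 20.1 / 60
Power per kg = 26.0 * 20.1 / 60 = 8.7100 W/kg
Cost = power_per_kg / speed
Cost = 8.7100 / 1.89
Cost = 4.6085


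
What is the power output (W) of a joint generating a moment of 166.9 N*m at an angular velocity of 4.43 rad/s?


P = M * omega
P = 166.9 * 4.43
P = 739.3670


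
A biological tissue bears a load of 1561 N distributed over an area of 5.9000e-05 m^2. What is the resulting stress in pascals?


stress = F / A
stress = 1561 / 5.9000e-05
stress = 2.6458e+07


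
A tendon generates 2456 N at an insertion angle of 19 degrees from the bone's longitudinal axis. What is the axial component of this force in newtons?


F_eff = F_tendon * cos(theta)
theta = 19 deg = 0.3316 rad
cos(theta) = 0.9455
F_eff = 2456 * 0.9455
F_eff = 2322.1936


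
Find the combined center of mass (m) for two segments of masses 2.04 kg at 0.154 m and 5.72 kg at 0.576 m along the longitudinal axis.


COM = (m1*x1 + m2*x2) / (m1 + m2)
COM = (2.04*0.154 + 5.72*0.576) / (2.04 + 5.72)
Numerator = 3.6089
Denominator = 7.7600
COM = 0.4651


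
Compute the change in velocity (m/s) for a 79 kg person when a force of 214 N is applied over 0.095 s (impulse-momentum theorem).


J = F * dt = 214 * 0.095 = 20.3300 N*s
delta_v = J / m
delta_v = 20.3300 / 79
delta_v = 0.2573


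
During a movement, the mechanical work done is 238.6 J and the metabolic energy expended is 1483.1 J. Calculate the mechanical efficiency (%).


eta = (W_mech / E_meta) * 100
eta = (238.6 / 1483.1) * 100
ratio = 0.1609
eta = 16.0879


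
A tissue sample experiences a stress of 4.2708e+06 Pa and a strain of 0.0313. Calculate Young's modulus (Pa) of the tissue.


E = stress / strain
E = 4.2708e+06 / 0.0313
E = 1.3645e+08


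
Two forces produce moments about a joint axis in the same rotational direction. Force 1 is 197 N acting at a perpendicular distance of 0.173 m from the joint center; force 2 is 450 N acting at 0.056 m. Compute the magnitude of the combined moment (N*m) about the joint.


M = F1 * d1 + F2 * d2
M = 197 * 0.173 + 450 * 0.056
M = 34.0810 + 25.2000
M = 59.2810


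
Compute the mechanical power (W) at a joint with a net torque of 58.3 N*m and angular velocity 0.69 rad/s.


P = M * omega
P = 58.3 * 0.69
P = 40.2270


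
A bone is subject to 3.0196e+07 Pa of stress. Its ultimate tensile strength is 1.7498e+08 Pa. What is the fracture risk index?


FRI = applied / ultimate
FRI = 3.0196e+07 / 1.7498e+08
FRI = 0.1726


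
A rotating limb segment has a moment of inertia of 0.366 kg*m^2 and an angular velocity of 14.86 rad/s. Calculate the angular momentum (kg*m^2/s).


L = I * omega
L = 0.366 * 14.86
L = 5.4388


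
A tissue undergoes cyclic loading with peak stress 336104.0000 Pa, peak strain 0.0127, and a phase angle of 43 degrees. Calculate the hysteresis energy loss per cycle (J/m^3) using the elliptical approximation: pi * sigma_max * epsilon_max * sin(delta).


E_loss = pi * sigma_max * epsilon_max * sin(delta)
delta = 43 deg = 0.7505 rad
sin(delta) = 0.6820
E_loss = pi * 336104.0000 * 0.0127 * 0.6820
E_loss = 9145.5664


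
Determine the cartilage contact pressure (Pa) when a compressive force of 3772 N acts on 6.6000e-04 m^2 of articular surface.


P = F / A
P = 3772 / 6.6000e-04
P = 5.7152e+06


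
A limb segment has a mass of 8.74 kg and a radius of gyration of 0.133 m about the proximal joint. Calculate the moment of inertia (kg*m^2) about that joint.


I = m * k^2
I = 8.74 * 0.133^2
k^2 = 0.0177
I = 0.1546


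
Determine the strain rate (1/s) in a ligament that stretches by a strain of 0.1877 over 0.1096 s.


strain_rate = delta_strain / delta_t
strain_rate = 0.1877 / 0.1096
strain_rate = 1.7126


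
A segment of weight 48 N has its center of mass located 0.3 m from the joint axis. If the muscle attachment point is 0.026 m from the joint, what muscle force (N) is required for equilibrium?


F_muscle = W * d_load / d_muscle
F_muscle = 48 * 0.3 / 0.026
Numerator = 14.4000
F_muscle = 553.8462


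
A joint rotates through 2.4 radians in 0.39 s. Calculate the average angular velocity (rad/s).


omega = delta_theta / delta_t
omega = 2.4 / 0.39
omega = 6.1538


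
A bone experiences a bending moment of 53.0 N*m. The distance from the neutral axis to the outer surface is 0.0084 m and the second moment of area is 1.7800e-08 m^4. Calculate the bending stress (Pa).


sigma = M * c / I
sigma = 53.0 * 0.0084 / 1.7800e-08
M * c = 0.4452
sigma = 2.5011e+07


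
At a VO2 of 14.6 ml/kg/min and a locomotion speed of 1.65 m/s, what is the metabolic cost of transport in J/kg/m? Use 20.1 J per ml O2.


Power per kg = VO2 * 20.1 / 60
Power per kg = 14.6 * 20.1 / 60 = 4.8910 W/kg
Cost = power_per_kg / speed
Cost = 4.8910 / 1.65
Cost = 2.9642


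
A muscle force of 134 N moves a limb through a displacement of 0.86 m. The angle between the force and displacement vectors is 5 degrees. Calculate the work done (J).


W = F * d * cos(theta)
theta = 5 deg = 0.0873 rad
cos(theta) = 0.9962
W = 134 * 0.86 * 0.9962
W = 114.8015


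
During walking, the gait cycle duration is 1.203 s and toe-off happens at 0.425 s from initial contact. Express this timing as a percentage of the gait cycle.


pct = (event_time / cycle_time) * 100
pct = (0.425 / 1.203) * 100
ratio = 0.3533
pct = 35.3283


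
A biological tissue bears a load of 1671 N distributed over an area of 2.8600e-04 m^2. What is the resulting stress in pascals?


stress = F / A
stress = 1671 / 2.8600e-04
stress = 5.8427e+06
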